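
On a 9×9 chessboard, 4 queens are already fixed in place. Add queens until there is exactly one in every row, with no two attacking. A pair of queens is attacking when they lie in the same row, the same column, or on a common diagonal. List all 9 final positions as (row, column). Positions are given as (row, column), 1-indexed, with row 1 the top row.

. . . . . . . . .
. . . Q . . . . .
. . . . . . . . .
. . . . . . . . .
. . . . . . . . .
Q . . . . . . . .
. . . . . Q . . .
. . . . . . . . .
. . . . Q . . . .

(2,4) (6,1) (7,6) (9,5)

Row 1: attacked by (2,4)→{3,4,5}; (6,1)→{1,6}; (7,6)→{6}; (9,5)→{5}. Safe: 2, 7, 8, 9. Place at column 2.
Row 3: attacked by (1,2)→{2,4}; (2,4)→{3,4,5}; (6,1)→{1,4}; (7,6)→{2,6}; (9,5)→{5}. Safe: 7, 8, 9. Place at column 9.
Row 4: attacked by (1,2)→{2,5}; (2,4)→{2,4,6}; (3,9)→{8,9}; (6,1)→{1,3}; (7,6)→{3,6,9}; (9,5)→{5}. Safe: 7. Place at column 7.
Row 5: attacked by (1,2)→{2,6}; (2,4)→{1,4,7}; (3,9)→{7,9}; (4,7)→{6,7,8}; (6,1)→{1,2}; (7,6)→{4,6,8}; (9,5)→{1,5,9}. Safe: 3. Place at column 3.
Row 8: attacked by (1,2)→{2,9}; (2,4)→{4}; (3,9)→{4,9}; (4,7)→{3,7}; (5,3)→{3,6}; (6,1)→{1,3}; (7,6)→{5,6,7}; (9,5)→{4,5,6}. Safe: 8. Place at column 8.
Columns [2, 4, 9, 7, 3, 1, 6, 8, 5], r−c [-1, -2, -6, -3, 2, 5, 1, 0, 4], r+c [3, 6, 12, 11, 8, 7, 13, 16, 14] are all distinct, so no two queens attack.

(1,2) (2,4) (3,9) (4,7) (5,3) (6,1) (7,6) (8,8) (9,5)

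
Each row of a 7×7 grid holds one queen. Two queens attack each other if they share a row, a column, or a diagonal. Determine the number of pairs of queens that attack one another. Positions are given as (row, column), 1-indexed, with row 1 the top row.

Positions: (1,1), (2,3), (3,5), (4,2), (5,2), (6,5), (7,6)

Same column: (3,5)–(6,5) (column 5); (4,2)–(5,2) (column 2).
Same diagonal: (6,5)–(7,6) (|6−7| = |5−6| = 1).
Total attacking pairs: 3.

3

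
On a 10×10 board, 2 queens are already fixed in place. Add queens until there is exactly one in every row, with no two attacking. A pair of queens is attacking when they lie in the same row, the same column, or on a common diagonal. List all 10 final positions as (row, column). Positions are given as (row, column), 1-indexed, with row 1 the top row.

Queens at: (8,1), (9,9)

Row 1: attacked by (8,1)→{1,8}; (9,9)→{1,9}. Safe: 2, 3, 4, 5, 6, 7, 10. Place at column 4.
Row 2: attacked by (1,4)→{3,4,5}; (8,1)→{1,7}; (9,9)→{2,9}. Safe: 6, 8, 10. Place at column 8.
Row 3: attacked by (1,4)→{2,4,6}; (2,8)→{7,8,9}; (8,1)→{1,6}; (9,9)→{3,9}. Safe: 5, 10. Place at column 10.
Row 4: attacked by (1,4)→{1,4,7}; (2,8)→{6,8,10}; (3,10)→{9,10}; (8,1)→{1,5}; (9,9)→{4,9}. Safe: 2, 3. Place at column 3.
Row 5: attacked by (1,4)→{4,8}; (2,8)→{5,8}; (3,10)→{8,10}; (4,3)→{2,3,4}; (8,1)→{1,4}; (9,9)→{5,9}. Safe: 6, 7. Place at column 6.
Row 6: attacked by (1,4)→{4,9}; (2,8)→{4,8}; (3,10)→{7,10}; (4,3)→{1,3,5}; (5,6)→{5,6,7}; (8,1)→{1,3}; (9,9)→{6,9}. Safe: 2. Place at column 2.
Row 7: attacked by (1,4)→{4,10}; (2,8)→{3,8}; (3,10)→{6,10}; (4,3)→{3,6}; (5,6)→{4,6,8}; (6,2)→{1,2,3}; (8,1)→{1,2}; (9,9)→{7,9}. Safe: 5. Place at column 5.
Row 10: attacked by (1,4)→{4}; (2,8)→{8}; (3,10)→{3,10}; (4,3)→{3,9}; (5,6)→{1,6}; (6,2)→{2,6}; (7,5)→{2,5,8}; (8,1)→{1,3}; (9,9)→{8,9,10}. Safe: 7. Place at column 7.
Columns [4, 8, 10, 3, 6, 2, 5, 1, 9, 7], r−c [-3, -6, -7, 1, -1, 4, 2, 7, 0, 3], r+c [5, 10, 13, 7, 11, 8, 12, 9, 18, 17] are all distinct, so no two queens attack.

(1,4) (2,8) (3,10) (4,3) (5,6) (6,2) (7,5) (8,1) (9,9) (10,7)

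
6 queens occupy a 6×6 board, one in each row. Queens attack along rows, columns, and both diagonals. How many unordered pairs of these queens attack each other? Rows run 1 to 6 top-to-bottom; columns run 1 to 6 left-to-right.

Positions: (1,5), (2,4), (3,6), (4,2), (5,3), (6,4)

7

Same column: (2,4)–(6,4) (column 4).
Same diagonal: (1,5)–(2,4) (|1−2| = |5−4| = 1); (1,5)–(4,2) (|1−4| = |5−2| = 3); (2,4)–(4,2) (|2−4| = |4−2| = 2); (4,2)–(5,3) (|4−5| = |2−3| = 1); (4,2)–(6,4) (|4−6| = |2−4| = 2); (5,3)–(6,4) (|5−6| = |3−4| = 1).
Total attacking pairs: 7.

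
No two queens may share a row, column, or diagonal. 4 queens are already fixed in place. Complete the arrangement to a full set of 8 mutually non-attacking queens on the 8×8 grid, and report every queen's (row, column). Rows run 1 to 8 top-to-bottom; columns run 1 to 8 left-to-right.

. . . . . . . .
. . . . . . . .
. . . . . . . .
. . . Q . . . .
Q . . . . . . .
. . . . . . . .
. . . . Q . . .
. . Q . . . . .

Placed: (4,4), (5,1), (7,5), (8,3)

Row 1: attacked by (4,4)→{1,4,7}; (5,1)→{1,5}; (7,5)→{5}; (8,3)→{3}. Safe: 2, 6, 8. Place at column 6.
Row 2: attacked by (1,6)→{5,6,7}; (4,4)→{2,4,6}; (5,1)→{1,4}; (7,5)→{5}; (8,3)→{3}. Safe: 8. Place at column 8.
Row 3: attacked by (1,6)→{4,6,8}; (2,8)→{7,8}; (4,4)→{3,4,5}; (5,1)→{1,3}; (7,5)→{1,5}; (8,3)→{3,8}. Safe: 2. Place at column 2.
Row 6: attacked by (1,6)→{1,6}; (2,8)→{4,8}; (3,2)→{2,5}; (4,4)→{2,4,6}; (5,1)→{1,2}; (7,5)→{4,5,6}; (8,3)→{1,3,5}. Safe: 7. Place at column 7.
Columns [6, 8, 2, 4, 1, 7, 5, 3], r−c [-5, -6, 1, 0, 4, -1, 2, 5], r+c [7, 10, 5, 8, 6, 13, 12, 11] are all distinct, so no two queens attack.

(1,6) (2,8) (3,2) (4,4) (5,1) (6,7) (7,5) (8,3)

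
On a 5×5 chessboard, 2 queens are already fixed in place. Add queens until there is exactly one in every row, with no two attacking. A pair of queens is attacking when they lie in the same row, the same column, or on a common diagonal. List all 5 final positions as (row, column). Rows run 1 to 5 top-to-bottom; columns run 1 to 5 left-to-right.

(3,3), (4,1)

(1,2) (2,5) (3,3) (4,1) (5,4)

Row 1: attacked by (3,3)→{1,3,5}; (4,1)→{1,4}. Safe: 2. Place at column 2.
Row 2: attacked by (1,2)→{1,2,3}; (3,3)→{2,3,4}; (4,1)→{1,3}. Safe: 5. Place at column 5.
Row 5: attacked by (1,2)→{2}; (2,5)→{2,5}; (3,3)→{1,3,5}; (4,1)→{1,2}. Safe: 4. Place at column 4.
Columns [2, 5, 3, 1, 4], r−c [-1, -3, 0, 3, 1], r+c [3, 7, 6, 5, 9] are all distinct, so no two queens attack.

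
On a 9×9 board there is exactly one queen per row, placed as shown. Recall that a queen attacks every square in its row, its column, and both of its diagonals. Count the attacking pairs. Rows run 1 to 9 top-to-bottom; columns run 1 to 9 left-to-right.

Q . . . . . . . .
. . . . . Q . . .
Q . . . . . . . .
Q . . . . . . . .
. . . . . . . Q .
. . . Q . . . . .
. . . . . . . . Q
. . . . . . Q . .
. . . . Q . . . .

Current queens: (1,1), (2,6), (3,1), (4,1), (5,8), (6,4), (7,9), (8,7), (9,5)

4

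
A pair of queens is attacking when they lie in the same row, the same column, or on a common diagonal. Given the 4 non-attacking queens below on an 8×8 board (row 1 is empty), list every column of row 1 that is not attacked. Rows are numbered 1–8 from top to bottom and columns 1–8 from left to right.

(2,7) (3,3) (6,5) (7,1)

columns 2, 4

(2,7) attacks row 1 at column 7 and diagonals 6, 8.
(3,3) attacks row 1 at column 3 and diagonals 1, 5.
(6,5) attacks row 1 at column 5.
(7,1) attacks row 1 at column 1 and diagonals 7.
Attacked columns: {1, 3, 5, 6, 7, 8}. Safe: {2, 4}.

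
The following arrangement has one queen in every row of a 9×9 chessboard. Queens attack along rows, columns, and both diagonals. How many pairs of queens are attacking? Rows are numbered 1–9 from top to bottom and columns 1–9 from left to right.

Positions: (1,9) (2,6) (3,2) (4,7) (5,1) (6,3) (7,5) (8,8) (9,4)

All columns are distinct and no two queens satisfy |Δrow| = |Δcol|, so no pair attacks.

0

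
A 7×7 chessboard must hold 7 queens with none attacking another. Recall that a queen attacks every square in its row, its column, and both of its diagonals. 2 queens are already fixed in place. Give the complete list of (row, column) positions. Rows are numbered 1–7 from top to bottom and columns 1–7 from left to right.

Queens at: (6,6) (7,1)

Row 1: attacked by (6,6)→{1,6}; (7,1)→{1,7}. Safe: 2, 3, 4, 5. Place at column 3.
Row 2: attacked by (1,3)→{2,3,4}; (6,6)→{2,6}; (7,1)→{1,6}. Safe: 5, 7. Place at column 5.
Row 3: attacked by (1,3)→{1,3,5}; (2,5)→{4,5,6}; (6,6)→{3,6}; (7,1)→{1,5}. Safe: 2, 7. Place at column 7.
Row 4: attacked by (1,3)→{3,6}; (2,5)→{3,5,7}; (3,7)→{6,7}; (6,6)→{4,6}; (7,1)→{1,4}. Safe: 2. Place at column 2.
Row 5: attacked by (1,3)→{3,7}; (2,5)→{2,5}; (3,7)→{5,7}; (4,2)→{1,2,3}; (6,6)→{5,6,7}; (7,1)→{1,3}. Safe: 4. Place at column 4.
Columns [3, 5, 7, 2, 4, 6, 1], r−c [-2, -3, -4, 2, 1, 0, 6], r+c [4, 7, 10, 6, 9, 12, 8] are all distinct, so no two queens attack.

(1,3) (2,5) (3,7) (4,2) (5,4) (6,6) (7,1)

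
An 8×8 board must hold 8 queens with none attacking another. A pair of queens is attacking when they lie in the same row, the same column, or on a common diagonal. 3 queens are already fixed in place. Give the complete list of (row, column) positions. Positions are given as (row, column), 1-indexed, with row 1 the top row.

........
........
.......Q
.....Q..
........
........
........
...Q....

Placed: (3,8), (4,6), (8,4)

(1,1) (2,5) (3,8) (4,6) (5,3) (6,7) (7,2) (8,4)

Row 1: attacked by (3,8)→{6,8}; (4,6)→{3,6}; (8,4)→{4}. Safe: 1, 2, 5, 7. Place at column 1.
Row 2: attacked by (1,1)→{1,2}; (3,8)→{7,8}; (4,6)→{4,6,8}; (8,4)→{4}. Safe: 3, 5. Place at column 5.
Row 5: attacked by (1,1)→{1,5}; (2,5)→{2,5,8}; (3,8)→{6,8}; (4,6)→{5,6,7}; (8,4)→{1,4,7}. Safe: 3. Place at column 3.
Row 6: attacked by (1,1)→{1,6}; (2,5)→{1,5}; (3,8)→{5,8}; (4,6)→{4,6,8}; (5,3)→{2,3,4}; (8,4)→{2,4,6}. Safe: 7. Place at column 7.
Row 7: attacked by (1,1)→{1,7}; (2,5)→{5}; (3,8)→{4,8}; (4,6)→{3,6}; (5,3)→{1,3,5}; (6,7)→{6,7,8}; (8,4)→{3,4,5}. Safe: 2. Place at column 2.
Columns [1, 5, 8, 6, 3, 7, 2, 4], r−c [0, -3, -5, -2, 2, -1, 5, 4], r+c [2, 7, 11, 10, 8, 13, 9, 12] are all distinct, so no two queens attack.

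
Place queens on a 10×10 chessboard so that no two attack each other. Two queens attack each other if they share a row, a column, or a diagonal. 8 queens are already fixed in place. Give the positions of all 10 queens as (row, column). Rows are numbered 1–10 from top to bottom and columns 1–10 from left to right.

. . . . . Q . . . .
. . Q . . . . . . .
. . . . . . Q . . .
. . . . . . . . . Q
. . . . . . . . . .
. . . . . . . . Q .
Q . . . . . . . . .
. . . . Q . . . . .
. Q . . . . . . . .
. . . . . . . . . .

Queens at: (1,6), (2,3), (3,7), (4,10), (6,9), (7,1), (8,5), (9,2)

Row 5: attacked by (1,6)→{2,6,10}; (2,3)→{3,6}; (3,7)→{5,7,9}; (4,10)→{9,10}; (6,9)→{8,9,10}; (7,1)→{1,3}; (8,5)→{2,5,8}; (9,2)→{2,6}. Safe: 4. Place at column 4.
Row 10: attacked by (1,6)→{6}; (2,3)→{3}; (3,7)→{7}; (4,10)→{4,10}; (5,4)→{4,9}; (6,9)→{5,9}; (7,1)→{1,4}; (8,5)→{3,5,7}; (9,2)→{1,2,3}. Safe: 8. Place at column 8.
Columns [6, 3, 7, 10, 4, 9, 1, 5, 2, 8], r−c [-5, -1, -4, -6, 1, -3, 6, 3, 7, 2], r+c [7, 5, 10, 14, 9, 15, 8, 13, 11, 18] are all distinct, so no two queens attack.

(1,6) (2,3) (3,7) (4,10) (5,4) (6,9) (7,1) (8,5) (9,2) (10,8)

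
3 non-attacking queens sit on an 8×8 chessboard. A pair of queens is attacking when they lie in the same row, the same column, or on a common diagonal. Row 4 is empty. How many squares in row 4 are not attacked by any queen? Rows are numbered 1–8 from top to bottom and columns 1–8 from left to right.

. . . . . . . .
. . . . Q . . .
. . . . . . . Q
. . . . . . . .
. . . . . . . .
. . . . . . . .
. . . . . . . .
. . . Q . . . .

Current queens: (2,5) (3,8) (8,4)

3

(2,5) attacks row 4 at column 5 and diagonals 3, 7.
(3,8) attacks row 4 at column 8 and diagonals 7.
(8,4) attacks row 4 at column 4 and diagonals 8.
Attacked columns: {3, 4, 5, 7, 8}. Safe: {1, 2, 6}.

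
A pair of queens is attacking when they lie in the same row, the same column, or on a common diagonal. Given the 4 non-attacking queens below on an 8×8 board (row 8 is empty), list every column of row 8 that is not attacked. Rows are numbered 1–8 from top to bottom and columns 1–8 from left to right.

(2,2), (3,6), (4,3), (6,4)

columns 5

(2,2) attacks row 8 at column 2 and diagonals 8.
(3,6) attacks row 8 at column 6 and diagonals 1.
(4,3) attacks row 8 at column 3 and diagonals 7.
(6,4) attacks row 8 at column 4 and diagonals 2, 6.
Attacked columns: {1, 2, 3, 4, 6, 7, 8}. Safe: {5}.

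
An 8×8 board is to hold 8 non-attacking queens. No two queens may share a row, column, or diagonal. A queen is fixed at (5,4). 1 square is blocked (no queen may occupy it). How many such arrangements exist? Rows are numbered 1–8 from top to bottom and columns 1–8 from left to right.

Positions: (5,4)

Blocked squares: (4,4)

Branch on row 1: col 1 → 0; col 2 → 1; col 3 → 3; col 5 → 1; col 6 → 3; col 7 → 0.
Sum: 0 + 1 + 3 + 1 + 3 + 0 = 8.

8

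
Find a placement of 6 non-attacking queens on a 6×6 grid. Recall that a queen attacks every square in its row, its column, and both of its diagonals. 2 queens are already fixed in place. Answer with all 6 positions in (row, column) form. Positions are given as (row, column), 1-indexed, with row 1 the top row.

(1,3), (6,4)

(1,3) (2,6) (3,2) (4,5) (5,1) (6,4)

Row 2: attacked by (1,3)→{2,3,4}; (6,4)→{4}. Safe: 1, 5, 6. Place at column 6.
Row 3: attacked by (1,3)→{1,3,5}; (2,6)→{5,6}; (6,4)→{1,4}. Safe: 2. Place at column 2.
Row 4: attacked by (1,3)→{3,6}; (2,6)→{4,6}; (3,2)→{1,2,3}; (6,4)→{2,4,6}. Safe: 5. Place at column 5.
Row 5: attacked by (1,3)→{3}; (2,6)→{3,6}; (3,2)→{2,4}; (4,5)→{4,5,6}; (6,4)→{3,4,5}. Safe: 1. Place at column 1.
Columns [3, 6, 2, 5, 1, 4], r−c [-2, -4, 1, -1, 4, 2], r+c [4, 8, 5, 9, 6, 10] are all distinct, so no two queens attack.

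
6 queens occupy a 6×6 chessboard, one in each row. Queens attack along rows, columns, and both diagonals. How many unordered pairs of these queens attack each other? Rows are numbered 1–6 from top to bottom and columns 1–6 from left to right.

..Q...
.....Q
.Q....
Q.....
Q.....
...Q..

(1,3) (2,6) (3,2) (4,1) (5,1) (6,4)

Same column: (4,1)–(5,1) (column 1).
Same diagonal: (3,2)–(4,1) (|3−4| = |2−1| = 1).
Total attacking pairs: 2.

2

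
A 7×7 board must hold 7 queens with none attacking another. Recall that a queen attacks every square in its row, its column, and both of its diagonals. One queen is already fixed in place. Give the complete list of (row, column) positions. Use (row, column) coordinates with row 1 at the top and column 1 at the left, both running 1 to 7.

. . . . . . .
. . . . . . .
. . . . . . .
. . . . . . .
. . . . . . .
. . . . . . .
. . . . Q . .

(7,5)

(1,2) (2,6) (3,3) (4,7) (5,4) (6,1) (7,5)

Row 1: attacked by (7,5)→{5}. Safe: 1, 2, 3, 4, 6, 7. Place at column 2.
Row 2: attacked by (1,2)→{1,2,3}; (7,5)→{5}. Safe: 4, 6, 7. Place at column 6.
Row 3: attacked by (1,2)→{2,4}; (2,6)→{5,6,7}; (7,5)→{1,5}. Safe: 3. Place at column 3.
Row 4: attacked by (1,2)→{2,5}; (2,6)→{4,6}; (3,3)→{2,3,4}; (7,5)→{2,5}. Safe: 1, 7. Place at column 7.
Row 5: attacked by (1,2)→{2,6}; (2,6)→{3,6}; (3,3)→{1,3,5}; (4,7)→{6,7}; (7,5)→{3,5,7}. Safe: 4. Place at column 4.
Row 6: attacked by (1,2)→{2,7}; (2,6)→{2,6}; (3,3)→{3,6}; (4,7)→{5,7}; (5,4)→{3,4,5}; (7,5)→{4,5,6}. Safe: 1. Place at column 1.
Columns [2, 6, 3, 7, 4, 1, 5], r−c [-1, -4, 0, -3, 1, 5, 2], r+c [3, 8, 6, 11, 9, 7, 12] are all distinct, so no two queens attack.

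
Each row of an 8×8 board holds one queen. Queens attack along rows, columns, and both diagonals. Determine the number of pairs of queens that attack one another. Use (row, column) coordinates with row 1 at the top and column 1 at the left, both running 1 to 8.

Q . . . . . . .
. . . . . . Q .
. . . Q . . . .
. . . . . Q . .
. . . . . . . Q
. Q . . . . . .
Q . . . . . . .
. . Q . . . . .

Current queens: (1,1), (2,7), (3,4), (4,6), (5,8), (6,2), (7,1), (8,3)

2

Same column: (1,1)–(7,1) (column 1).
Same diagonal: (6,2)–(7,1) (|6−7| = |2−1| = 1).
Total attacking pairs: 2.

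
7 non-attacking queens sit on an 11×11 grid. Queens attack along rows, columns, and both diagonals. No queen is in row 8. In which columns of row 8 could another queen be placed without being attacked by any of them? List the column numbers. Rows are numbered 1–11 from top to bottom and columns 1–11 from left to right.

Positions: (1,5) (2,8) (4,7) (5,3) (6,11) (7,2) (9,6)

columns 4, 10

(1,5) attacks row 8 at column 5.
(2,8) attacks row 8 at column 8 and diagonals 2.
(4,7) attacks row 8 at column 7 and diagonals 3, 11.
(5,3) attacks row 8 at column 3 and diagonals 6.
(6,11) attacks row 8 at column 11 and diagonals 9.
(7,2) attacks row 8 at column 2 and diagonals 1, 3.
(9,6) attacks row 8 at column 6 and diagonals 5, 7.
Attacked columns: {1, 2, 3, 5, 6, 7, 8, 9, 11}. Safe: {4, 10}.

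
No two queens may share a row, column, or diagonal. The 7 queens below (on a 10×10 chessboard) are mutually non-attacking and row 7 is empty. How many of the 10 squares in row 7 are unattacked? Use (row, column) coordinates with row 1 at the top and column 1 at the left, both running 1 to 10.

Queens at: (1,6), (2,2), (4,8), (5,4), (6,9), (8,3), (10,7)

(1,6) attacks row 7 at column 6.
(2,2) attacks row 7 at column 2 and diagonals 7.
(4,8) attacks row 7 at column 8 and diagonals 5.
(5,4) attacks row 7 at column 4 and diagonals 2, 6.
(6,9) attacks row 7 at column 9 and diagonals 8, 10.
(8,3) attacks row 7 at column 3 and diagonals 2, 4.
(10,7) attacks row 7 at column 7 and diagonals 4, 10.
Attacked columns: {2, 3, 4, 5, 6, 7, 8, 9, 10}. Safe: {1}.

1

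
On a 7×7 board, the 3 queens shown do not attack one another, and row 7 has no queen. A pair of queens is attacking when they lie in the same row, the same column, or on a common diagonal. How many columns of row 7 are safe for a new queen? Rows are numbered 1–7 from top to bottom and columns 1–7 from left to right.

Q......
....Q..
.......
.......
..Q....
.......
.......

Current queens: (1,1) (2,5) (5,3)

(1,1) attacks row 7 at column 1 and diagonals 7.
(2,5) attacks row 7 at column 5.
(5,3) attacks row 7 at column 3 and diagonals 1, 5.
Attacked columns: {1, 3, 5, 7}. Safe: {2, 4, 6}.

3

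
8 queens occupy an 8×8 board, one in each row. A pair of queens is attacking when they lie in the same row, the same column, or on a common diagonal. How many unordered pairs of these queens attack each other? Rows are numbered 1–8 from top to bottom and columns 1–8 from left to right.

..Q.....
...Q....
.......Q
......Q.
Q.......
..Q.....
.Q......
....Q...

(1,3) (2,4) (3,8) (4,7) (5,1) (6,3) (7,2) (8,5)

Same column: (1,3)–(6,3) (column 3).
Same diagonal: (1,3)–(2,4) (|1−2| = |3−4| = 1); (2,4)–(5,1) (|2−5| = |4−1| = 3); (3,8)–(4,7) (|3−4| = |8−7| = 1); (6,3)–(7,2) (|6−7| = |3−2| = 1); (6,3)–(8,5) (|6−8| = |3−5| = 2).
Total attacking pairs: 6.

6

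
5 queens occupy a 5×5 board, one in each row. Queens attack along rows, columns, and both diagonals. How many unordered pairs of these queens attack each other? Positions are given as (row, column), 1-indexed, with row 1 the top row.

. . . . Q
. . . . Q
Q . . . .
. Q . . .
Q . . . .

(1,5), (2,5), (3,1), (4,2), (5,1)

Same column: (1,5)–(2,5) (column 5); (3,1)–(5,1) (column 1).
Same diagonal: (1,5)–(4,2) (|1−4| = |5−2| = 3); (1,5)–(5,1) (|1−5| = |5−1| = 4); (3,1)–(4,2) (|3−4| = |1−2| = 1); (4,2)–(5,1) (|4−5| = |2−1| = 1).
Total attacking pairs: 6.

6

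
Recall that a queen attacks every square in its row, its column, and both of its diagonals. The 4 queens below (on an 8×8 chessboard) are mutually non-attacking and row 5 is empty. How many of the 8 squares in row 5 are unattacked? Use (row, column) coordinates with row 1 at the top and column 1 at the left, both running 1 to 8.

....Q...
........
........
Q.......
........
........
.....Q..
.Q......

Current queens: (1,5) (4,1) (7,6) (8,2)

(1,5) attacks row 5 at column 5 and diagonals 1.
(4,1) attacks row 5 at column 1 and diagonals 2.
(7,6) attacks row 5 at column 6 and diagonals 4, 8.
(8,2) attacks row 5 at column 2 and diagonals 5.
Attacked columns: {1, 2, 4, 5, 6, 8}. Safe: {3, 7}.

2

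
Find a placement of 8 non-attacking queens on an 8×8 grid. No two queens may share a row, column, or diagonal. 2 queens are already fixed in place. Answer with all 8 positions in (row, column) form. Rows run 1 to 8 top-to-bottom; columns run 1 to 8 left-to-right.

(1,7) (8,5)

(1,7) (2,1) (3,3) (4,8) (5,6) (6,4) (7,2) (8,5)

Row 2: attacked by (1,7)→{6,7,8}; (8,5)→{5}. Safe: 1, 2, 3, 4. Place at column 1.
Row 3: attacked by (1,7)→{5,7}; (2,1)→{1,2}; (8,5)→{5}. Safe: 3, 4, 6, 8. Place at column 3.
Row 4: attacked by (1,7)→{4,7}; (2,1)→{1,3}; (3,3)→{2,3,4}; (8,5)→{1,5}. Safe: 6, 8. Place at column 8.
Row 5: attacked by (1,7)→{3,7}; (2,1)→{1,4}; (3,3)→{1,3,5}; (4,8)→{7,8}; (8,5)→{2,5,8}. Safe: 6. Place at column 6.
Row 6: attacked by (1,7)→{2,7}; (2,1)→{1,5}; (3,3)→{3,6}; (4,8)→{6,8}; (5,6)→{5,6,7}; (8,5)→{3,5,7}. Safe: 4. Place at column 4.
Row 7: attacked by (1,7)→{1,7}; (2,1)→{1,6}; (3,3)→{3,7}; (4,8)→{5,8}; (5,6)→{4,6,8}; (6,4)→{3,4,5}; (8,5)→{4,5,6}. Safe: 2. Place at column 2.
Columns [7, 1, 3, 8, 6, 4, 2, 5], r−c [-6, 1, 0, -4, -1, 2, 5, 3], r+c [8, 3, 6, 12, 11, 10, 9, 13] are all distinct, so no two queens attack.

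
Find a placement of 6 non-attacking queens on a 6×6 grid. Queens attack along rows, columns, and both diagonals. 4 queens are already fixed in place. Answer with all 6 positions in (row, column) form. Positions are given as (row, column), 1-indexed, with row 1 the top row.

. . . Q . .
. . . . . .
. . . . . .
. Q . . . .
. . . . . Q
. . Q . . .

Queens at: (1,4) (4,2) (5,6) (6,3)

(1,4) (2,1) (3,5) (4,2) (5,6) (6,3)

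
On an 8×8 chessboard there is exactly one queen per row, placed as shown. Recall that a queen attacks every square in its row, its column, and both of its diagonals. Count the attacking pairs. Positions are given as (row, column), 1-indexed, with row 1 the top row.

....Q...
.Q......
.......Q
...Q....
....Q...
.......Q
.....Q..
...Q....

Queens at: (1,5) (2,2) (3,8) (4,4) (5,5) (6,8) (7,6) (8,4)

Same column: (1,5)–(5,5) (column 5); (3,8)–(6,8) (column 8); (4,4)–(8,4) (column 4).
Same diagonal: (2,2)–(4,4) (|2−4| = |2−4| = 2); (2,2)–(5,5) (|2−5| = |2−5| = 3); (4,4)–(5,5) (|4−5| = |4−5| = 1).
Total attacking pairs: 6.

6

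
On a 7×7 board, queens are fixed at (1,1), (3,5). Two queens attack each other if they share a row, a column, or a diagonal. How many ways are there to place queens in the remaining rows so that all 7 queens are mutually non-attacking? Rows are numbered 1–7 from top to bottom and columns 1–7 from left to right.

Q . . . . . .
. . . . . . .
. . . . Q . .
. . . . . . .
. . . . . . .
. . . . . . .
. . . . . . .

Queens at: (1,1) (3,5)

Branch on row 2: col 3 → 1; col 7 → 0.
Sum: 1 + 0 = 1.

1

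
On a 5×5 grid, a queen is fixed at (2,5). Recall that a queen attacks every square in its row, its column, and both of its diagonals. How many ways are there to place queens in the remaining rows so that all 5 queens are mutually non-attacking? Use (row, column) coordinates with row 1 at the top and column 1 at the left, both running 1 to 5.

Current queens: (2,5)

Branch on row 1: col 1 → 0; col 2 → 1; col 3 → 1.
Sum: 0 + 1 + 1 = 2.

2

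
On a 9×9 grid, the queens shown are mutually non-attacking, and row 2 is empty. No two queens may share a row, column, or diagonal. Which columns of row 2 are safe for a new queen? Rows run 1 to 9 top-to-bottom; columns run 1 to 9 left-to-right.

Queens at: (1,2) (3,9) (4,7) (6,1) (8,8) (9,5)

(1,2) attacks row 2 at column 2 and diagonals 1, 3.
(3,9) attacks row 2 at column 9 and diagonals 8.
(4,7) attacks row 2 at column 7 and diagonals 5, 9.
(6,1) attacks row 2 at column 1 and diagonals 5.
(8,8) attacks row 2 at column 8 and diagonals 2.
(9,5) attacks row 2 at column 5.
Attacked columns: {1, 2, 3, 5, 7, 8, 9}. Safe: {4, 6}.

columns 4, 6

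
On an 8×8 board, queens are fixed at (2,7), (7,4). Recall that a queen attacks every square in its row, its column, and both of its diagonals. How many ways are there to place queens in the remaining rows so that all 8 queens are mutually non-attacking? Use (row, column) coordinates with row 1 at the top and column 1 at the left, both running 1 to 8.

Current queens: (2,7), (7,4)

Branch on row 1: col 1 → 0; col 2 → 0; col 3 → 1; col 5 → 2.
Sum: 0 + 0 + 1 + 2 = 3.

3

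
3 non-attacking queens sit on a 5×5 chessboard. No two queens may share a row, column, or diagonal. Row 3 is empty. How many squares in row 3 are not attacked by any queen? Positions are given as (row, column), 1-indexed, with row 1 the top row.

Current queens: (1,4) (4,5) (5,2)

2

(1,4) attacks row 3 at column 4 and diagonals 2.
(4,5) attacks row 3 at column 5 and diagonals 4.
(5,2) attacks row 3 at column 2 and diagonals 4.
Attacked columns: {2, 4, 5}. Safe: {1, 3}.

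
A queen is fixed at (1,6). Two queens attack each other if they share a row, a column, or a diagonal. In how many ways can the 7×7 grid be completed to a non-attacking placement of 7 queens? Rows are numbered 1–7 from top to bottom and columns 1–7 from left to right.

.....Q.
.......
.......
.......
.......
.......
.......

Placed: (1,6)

Branch on row 2: col 1 → 1; col 2 → 1; col 3 → 3; col 4 → 2.
Sum: 1 + 1 + 3 + 2 = 7.

7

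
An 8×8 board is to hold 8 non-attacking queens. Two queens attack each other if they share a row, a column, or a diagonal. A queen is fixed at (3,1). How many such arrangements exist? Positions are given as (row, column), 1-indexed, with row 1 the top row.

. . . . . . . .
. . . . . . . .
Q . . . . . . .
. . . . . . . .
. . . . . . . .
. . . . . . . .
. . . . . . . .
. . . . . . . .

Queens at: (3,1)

Branch on row 1: col 2 → 1; col 4 → 4; col 5 → 4; col 6 → 4; col 7 → 1; col 8 → 2.
Sum: 1 + 4 + 4 + 4 + 1 + 2 = 16.

16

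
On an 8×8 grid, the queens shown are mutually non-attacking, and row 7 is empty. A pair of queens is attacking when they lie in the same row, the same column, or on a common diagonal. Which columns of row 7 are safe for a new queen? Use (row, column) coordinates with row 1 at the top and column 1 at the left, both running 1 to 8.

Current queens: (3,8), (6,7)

columns 1, 2, 3, 5

(3,8) attacks row 7 at column 8 and diagonals 4.
(6,7) attacks row 7 at column 7 and diagonals 6, 8.
Attacked columns: {4, 6, 7, 8}. Safe: {1, 2, 3, 5}.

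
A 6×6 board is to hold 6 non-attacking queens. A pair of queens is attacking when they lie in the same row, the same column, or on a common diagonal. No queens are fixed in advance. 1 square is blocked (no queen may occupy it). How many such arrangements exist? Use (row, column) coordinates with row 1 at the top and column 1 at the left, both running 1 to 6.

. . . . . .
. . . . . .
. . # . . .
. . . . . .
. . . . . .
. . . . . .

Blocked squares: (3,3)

Branch on row 1: col 1 → 0; col 2 → 1; col 3 → 1; col 4 → 1; col 5 → 1; col 6 → 0.
Sum: 0 + 1 + 1 + 1 + 1 + 0 = 4.

4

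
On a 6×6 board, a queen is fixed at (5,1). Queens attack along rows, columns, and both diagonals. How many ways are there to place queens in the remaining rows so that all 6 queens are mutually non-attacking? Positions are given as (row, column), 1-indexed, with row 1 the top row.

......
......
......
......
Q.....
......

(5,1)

1

Branch on row 1: col 2 → 0; col 3 → 1; col 4 → 0; col 6 → 0.
Sum: 0 + 1 + 0 + 0 = 1.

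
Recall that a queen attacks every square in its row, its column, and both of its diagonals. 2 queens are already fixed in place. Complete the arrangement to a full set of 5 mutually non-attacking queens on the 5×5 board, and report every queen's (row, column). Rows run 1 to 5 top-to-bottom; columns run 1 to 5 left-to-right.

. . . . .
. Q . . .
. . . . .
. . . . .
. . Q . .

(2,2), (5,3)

Row 1: attacked by (2,2)→{1,2,3}; (5,3)→{3}. Safe: 4, 5. Place at column 5.
Row 3: attacked by (1,5)→{3,5}; (2,2)→{1,2,3}; (5,3)→{1,3,5}. Safe: 4. Place at column 4.
Row 4: attacked by (1,5)→{2,5}; (2,2)→{2,4}; (3,4)→{3,4,5}; (5,3)→{2,3,4}. Safe: 1. Place at column 1.
Columns [5, 2, 4, 1, 3], r−c [-4, 0, -1, 3, 2], r+c [6, 4, 7, 5, 8] are all distinct, so no two queens attack.

(1,5) (2,2) (3,4) (4,1) (5,3)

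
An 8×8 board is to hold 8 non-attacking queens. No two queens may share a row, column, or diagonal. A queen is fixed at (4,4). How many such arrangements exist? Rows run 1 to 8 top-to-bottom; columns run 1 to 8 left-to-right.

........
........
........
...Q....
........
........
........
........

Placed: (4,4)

8

Branch on row 1: col 2 → 1; col 3 → 1; col 5 → 4; col 6 → 2; col 8 → 0.
Sum: 1 + 1 + 4 + 2 + 0 = 8.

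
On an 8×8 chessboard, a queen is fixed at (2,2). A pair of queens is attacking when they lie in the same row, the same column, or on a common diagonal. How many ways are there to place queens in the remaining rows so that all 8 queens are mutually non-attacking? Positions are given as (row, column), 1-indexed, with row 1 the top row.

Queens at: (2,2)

16

Branch on row 1: col 4 → 6; col 5 → 4; col 6 → 2; col 7 → 2; col 8 → 2.
Sum: 6 + 4 + 2 + 2 + 2 = 16.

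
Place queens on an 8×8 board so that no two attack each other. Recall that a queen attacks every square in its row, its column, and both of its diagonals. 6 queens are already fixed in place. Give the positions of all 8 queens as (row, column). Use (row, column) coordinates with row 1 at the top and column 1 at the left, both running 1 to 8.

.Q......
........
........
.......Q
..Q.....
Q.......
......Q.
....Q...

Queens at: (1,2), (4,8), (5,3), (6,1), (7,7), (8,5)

(1,2) (2,4) (3,6) (4,8) (5,3) (6,1) (7,7) (8,5)

Row 2: attacked by (1,2)→{1,2,3}; (4,8)→{6,8}; (5,3)→{3,6}; (6,1)→{1,5}; (7,7)→{2,7}; (8,5)→{5}. Safe: 4. Place at column 4.
Row 3: attacked by (1,2)→{2,4}; (2,4)→{3,4,5}; (4,8)→{7,8}; (5,3)→{1,3,5}; (6,1)→{1,4}; (7,7)→{3,7}; (8,5)→{5}. Safe: 6. Place at column 6.
Columns [2, 4, 6, 8, 3, 1, 7, 5], r−c [-1, -2, -3, -4, 2, 5, 0, 3], r+c [3, 6, 9, 12, 8, 7, 14, 13] are all distinct, so no two queens attack.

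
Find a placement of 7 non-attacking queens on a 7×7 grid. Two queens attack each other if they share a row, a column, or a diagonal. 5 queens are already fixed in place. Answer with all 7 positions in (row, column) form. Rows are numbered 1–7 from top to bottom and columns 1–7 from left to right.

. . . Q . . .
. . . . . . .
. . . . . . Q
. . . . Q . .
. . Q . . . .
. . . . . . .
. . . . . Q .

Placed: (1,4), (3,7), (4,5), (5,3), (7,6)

(1,4) (2,2) (3,7) (4,5) (5,3) (6,1) (7,6)

Row 2: attacked by (1,4)→{3,4,5}; (3,7)→{6,7}; (4,5)→{3,5,7}; (5,3)→{3,6}; (7,6)→{1,6}. Safe: 2. Place at column 2.
Row 6: attacked by (1,4)→{4}; (2,2)→{2,6}; (3,7)→{4,7}; (4,5)→{3,5,7}; (5,3)→{2,3,4}; (7,6)→{5,6,7}. Safe: 1. Place at column 1.
Columns [4, 2, 7, 5, 3, 1, 6], r−c [-3, 0, -4, -1, 2, 5, 1], r+c [5, 4, 10, 9, 8, 7, 13] are all distinct, so no two queens attack.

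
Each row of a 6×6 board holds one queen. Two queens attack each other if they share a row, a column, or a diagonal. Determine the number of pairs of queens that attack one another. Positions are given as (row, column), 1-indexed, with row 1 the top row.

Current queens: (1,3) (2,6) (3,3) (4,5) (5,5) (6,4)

4

Same column: (1,3)–(3,3) (column 3); (4,5)–(5,5) (column 5).
Same diagonal: (3,3)–(5,5) (|3−5| = |3−5| = 2); (5,5)–(6,4) (|5−6| = |5−4| = 1).
Total attacking pairs: 4.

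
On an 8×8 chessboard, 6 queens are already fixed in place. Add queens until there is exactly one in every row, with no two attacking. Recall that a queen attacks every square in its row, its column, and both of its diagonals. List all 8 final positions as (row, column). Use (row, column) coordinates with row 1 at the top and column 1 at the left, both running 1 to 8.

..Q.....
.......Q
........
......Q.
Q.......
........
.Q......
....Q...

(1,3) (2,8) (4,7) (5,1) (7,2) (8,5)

(1,3) (2,8) (3,4) (4,7) (5,1) (6,6) (7,2) (8,5)

Row 3: attacked by (1,3)→{1,3,5}; (2,8)→{7,8}; (4,7)→{6,7,8}; (5,1)→{1,3}; (7,2)→{2,6}; (8,5)→{5}. Safe: 4. Place at column 4.
Row 6: attacked by (1,3)→{3,8}; (2,8)→{4,8}; (3,4)→{1,4,7}; (4,7)→{5,7}; (5,1)→{1,2}; (7,2)→{1,2,3}; (8,5)→{3,5,7}. Safe: 6. Place at column 6.
Columns [3, 8, 4, 7, 1, 6, 2, 5], r−c [-2, -6, -1, -3, 4, 0, 5, 3], r+c [4, 10, 7, 11, 6, 12, 9, 13] are all distinct, so no two queens attack.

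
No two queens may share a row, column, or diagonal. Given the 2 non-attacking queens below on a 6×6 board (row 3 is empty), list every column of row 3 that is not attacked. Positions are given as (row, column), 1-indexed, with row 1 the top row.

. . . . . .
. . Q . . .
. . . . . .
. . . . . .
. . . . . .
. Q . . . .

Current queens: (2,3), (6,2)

columns 1, 6

(2,3) attacks row 3 at column 3 and diagonals 2, 4.
(6,2) attacks row 3 at column 2 and diagonals 5.
Attacked columns: {2, 3, 4, 5}. Safe: {1, 6}.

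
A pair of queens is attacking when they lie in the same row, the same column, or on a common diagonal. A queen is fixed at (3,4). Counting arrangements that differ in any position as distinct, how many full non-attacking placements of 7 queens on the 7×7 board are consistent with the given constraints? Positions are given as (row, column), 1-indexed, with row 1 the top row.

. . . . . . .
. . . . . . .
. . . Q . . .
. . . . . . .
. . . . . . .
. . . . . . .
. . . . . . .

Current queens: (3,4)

4

Branch on row 1: col 1 → 1; col 3 → 1; col 5 → 1; col 7 → 1.
Sum: 1 + 1 + 1 + 1 = 4.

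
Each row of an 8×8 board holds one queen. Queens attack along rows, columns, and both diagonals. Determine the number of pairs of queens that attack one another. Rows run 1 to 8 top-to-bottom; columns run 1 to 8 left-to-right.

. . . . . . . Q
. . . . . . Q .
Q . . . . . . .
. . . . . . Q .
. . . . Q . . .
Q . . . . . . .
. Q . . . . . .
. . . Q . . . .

Same column: (2,7)–(4,7) (column 7); (3,1)–(6,1) (column 1).
Same diagonal: (1,8)–(2,7) (|1−2| = |8−7| = 1); (1,8)–(7,2) (|1−7| = |8−2| = 6); (2,7)–(7,2) (|2−7| = |7−2| = 5); (6,1)–(7,2) (|6−7| = |1−2| = 1).
Total attacking pairs: 6.

6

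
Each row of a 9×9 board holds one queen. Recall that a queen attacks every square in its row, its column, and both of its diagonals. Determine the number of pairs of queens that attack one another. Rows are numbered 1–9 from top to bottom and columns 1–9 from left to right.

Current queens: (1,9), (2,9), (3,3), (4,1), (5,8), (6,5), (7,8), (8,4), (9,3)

Same column: (1,9)–(2,9) (column 9); (3,3)–(9,3) (column 3); (5,8)–(7,8) (column 8).
Same diagonal: (2,9)–(6,5) (|2−6| = |9−5| = 4); (8,4)–(9,3) (|8−9| = |4−3| = 1).
Total attacking pairs: 5.

5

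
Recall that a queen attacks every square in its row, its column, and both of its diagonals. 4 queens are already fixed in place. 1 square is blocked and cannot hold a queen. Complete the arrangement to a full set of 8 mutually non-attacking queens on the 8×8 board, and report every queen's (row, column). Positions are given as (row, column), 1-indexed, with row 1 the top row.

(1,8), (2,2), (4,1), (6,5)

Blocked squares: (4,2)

(1,8) (2,2) (3,4) (4,1) (5,7) (6,5) (7,3) (8,6)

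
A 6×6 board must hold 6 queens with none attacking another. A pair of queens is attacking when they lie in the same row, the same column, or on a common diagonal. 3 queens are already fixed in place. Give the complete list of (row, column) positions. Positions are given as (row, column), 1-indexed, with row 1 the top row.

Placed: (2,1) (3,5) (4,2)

Row 1: attacked by (2,1)→{1,2}; (3,5)→{3,5}; (4,2)→{2,5}. Safe: 4, 6. Place at column 4.
Row 5: attacked by (1,4)→{4}; (2,1)→{1,4}; (3,5)→{3,5}; (4,2)→{1,2,3}. Safe: 6. Place at column 6.
Row 6: attacked by (1,4)→{4}; (2,1)→{1,5}; (3,5)→{2,5}; (4,2)→{2,4}; (5,6)→{5,6}. Safe: 3. Place at column 3.
Columns [4, 1, 5, 2, 6, 3], r−c [-3, 1, -2, 2, -1, 3], r+c [5, 3, 8, 6, 11, 9] are all distinct, so no two queens attack.

(1,4) (2,1) (3,5) (4,2) (5,6) (6,3)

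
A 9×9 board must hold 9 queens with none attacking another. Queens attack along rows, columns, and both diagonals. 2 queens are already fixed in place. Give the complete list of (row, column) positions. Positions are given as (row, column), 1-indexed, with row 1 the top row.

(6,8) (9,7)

Row 1: attacked by (6,8)→{3,8}; (9,7)→{7}. Safe: 1, 2, 4, 5, 6, 9. Place at column 2.
Row 2: attacked by (1,2)→{1,2,3}; (6,8)→{4,8}; (9,7)→{7}. Safe: 5, 6, 9. Place at column 5.
Row 3: attacked by (1,2)→{2,4}; (2,5)→{4,5,6}; (6,8)→{5,8}; (9,7)→{1,7}. Safe: 3, 9. Place at column 9.
Row 4: attacked by (1,2)→{2,5}; (2,5)→{3,5,7}; (3,9)→{8,9}; (6,8)→{6,8}; (9,7)→{2,7}. Safe: 1, 4. Place at column 4.
Row 5: attacked by (1,2)→{2,6}; (2,5)→{2,5,8}; (3,9)→{7,9}; (4,4)→{3,4,5}; (6,8)→{7,8,9}; (9,7)→{3,7}. Safe: 1. Place at column 1.
Row 7: attacked by (1,2)→{2,8}; (2,5)→{5}; (3,9)→{5,9}; (4,4)→{1,4,7}; (5,1)→{1,3}; (6,8)→{7,8,9}; (9,7)→{5,7,9}. Safe: 6. Place at column 6.
Row 8: attacked by (1,2)→{2,9}; (2,5)→{5}; (3,9)→{4,9}; (4,4)→{4,8}; (5,1)→{1,4}; (6,8)→{6,8}; (7,6)→{5,6,7}; (9,7)→{6,7,8}. Safe: 3. Place at column 3.
Columns [2, 5, 9, 4, 1, 8, 6, 3, 7], r−c [-1, -3, -6, 0, 4, -2, 1, 5, 2], r+c [3, 7, 12, 8, 6, 14, 13, 11, 16] are all distinct, so no two queens attack.

(1,2) (2,5) (3,9) (4,4) (5,1) (6,8) (7,6) (8,3) (9,7)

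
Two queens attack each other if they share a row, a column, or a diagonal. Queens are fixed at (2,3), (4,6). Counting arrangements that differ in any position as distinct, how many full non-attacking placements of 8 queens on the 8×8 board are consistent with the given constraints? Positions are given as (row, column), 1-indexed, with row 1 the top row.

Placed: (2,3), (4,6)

3

Branch on row 1: col 1 → 0; col 5 → 1; col 7 → 1; col 8 → 1.
Sum: 0 + 1 + 1 + 1 = 3.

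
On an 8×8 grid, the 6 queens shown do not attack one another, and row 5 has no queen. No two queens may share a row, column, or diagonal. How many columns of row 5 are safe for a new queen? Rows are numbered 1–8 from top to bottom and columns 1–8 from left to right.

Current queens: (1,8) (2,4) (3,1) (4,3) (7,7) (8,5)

1

(1,8) attacks row 5 at column 8 and diagonals 4.
(2,4) attacks row 5 at column 4 and diagonals 1, 7.
(3,1) attacks row 5 at column 1 and diagonals 3.
(4,3) attacks row 5 at column 3 and diagonals 2, 4.
(7,7) attacks row 5 at column 7 and diagonals 5.
(8,5) attacks row 5 at column 5 and diagonals 2, 8.
Attacked columns: {1, 2, 3, 4, 5, 7, 8}. Safe: {6}.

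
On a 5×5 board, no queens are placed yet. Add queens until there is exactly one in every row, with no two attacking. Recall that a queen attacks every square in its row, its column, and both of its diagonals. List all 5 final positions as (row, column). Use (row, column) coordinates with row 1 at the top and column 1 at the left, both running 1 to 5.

Row 1: Safe: 1, 2, 3, 4, 5. Place at column 4.
Row 2: attacked by (1,4)→{3,4,5}. Safe: 1, 2. Place at column 1.
Row 3: attacked by (1,4)→{2,4}; (2,1)→{1,2}. Safe: 3, 5. Place at column 3.
Row 4: attacked by (1,4)→{1,4}; (2,1)→{1,3}; (3,3)→{2,3,4}. Safe: 5. Place at column 5.
Row 5: attacked by (1,4)→{4}; (2,1)→{1,4}; (3,3)→{1,3,5}; (4,5)→{4,5}. Safe: 2. Place at column 2.
Columns [4, 1, 3, 5, 2], r−c [-3, 1, 0, -1, 3], r+c [5, 3, 6, 9, 7] are all distinct, so no two queens attack.

(1,4) (2,1) (3,3) (4,5) (5,2)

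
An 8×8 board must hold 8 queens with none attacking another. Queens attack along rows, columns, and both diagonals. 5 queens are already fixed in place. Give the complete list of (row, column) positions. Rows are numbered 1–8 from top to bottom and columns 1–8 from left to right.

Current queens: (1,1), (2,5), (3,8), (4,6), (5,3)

(1,1) (2,5) (3,8) (4,6) (5,3) (6,7) (7,2) (8,4)

Row 6: attacked by (1,1)→{1,6}; (2,5)→{1,5}; (3,8)→{5,8}; (4,6)→{4,6,8}; (5,3)→{2,3,4}. Safe: 7. Place at column 7.
Row 7: attacked by (1,1)→{1,7}; (2,5)→{5}; (3,8)→{4,8}; (4,6)→{3,6}; (5,3)→{1,3,5}; (6,7)→{6,7,8}. Safe: 2. Place at column 2.
Row 8: attacked by (1,1)→{1,8}; (2,5)→{5}; (3,8)→{3,8}; (4,6)→{2,6}; (5,3)→{3,6}; (6,7)→{5,7}; (7,2)→{1,2,3}. Safe: 4. Place at column 4.
Columns [1, 5, 8, 6, 3, 7, 2, 4], r−c [0, -3, -5, -2, 2, -1, 5, 4], r+c [2, 7, 11, 10, 8, 13, 9, 12] are all distinct, so no two queens attack.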